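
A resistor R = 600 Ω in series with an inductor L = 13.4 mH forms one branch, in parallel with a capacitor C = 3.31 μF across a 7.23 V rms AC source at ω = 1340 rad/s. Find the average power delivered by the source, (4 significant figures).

87.04 mW

X_L = ωL = 17.96 Ω
X_C = 1/(ωC) = 225.5 Ω
Branch 1 (R+jX_L): Z₁ = 600.0 + j17.96 Ω, |Z₁| = 600.3 Ω
Branch 2 (−jX_C): Z₂ = −j225.5 Ω
Parallel: Z = Z₁Z₂/(Z₁+Z₂), |Z| = 213.2 Ω, ∠Z = -69.21°
I = V/|Z| = 33.92 mA
P = VI cos φ = 7.23 × 0.03392 × cos(-69.21°) = 87.04 mW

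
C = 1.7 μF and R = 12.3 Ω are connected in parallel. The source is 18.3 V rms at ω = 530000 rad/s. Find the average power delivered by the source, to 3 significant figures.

27.2 W

X_C = 1/(ωC) = 1.11 Ω
Parallel: admittances add. Y = 1/R + jωC
Y = (0.0813 + j0.901) S
|Y| = 0.905 S → |Z| = 1/|Y| = 1.11 Ω, ∠Z = −∠Y = -84.8°
I = V/|Z| = 16.6 A
P = VI cos φ = 18.3 × 16.6 × cos(-84.8°) = 27.2 W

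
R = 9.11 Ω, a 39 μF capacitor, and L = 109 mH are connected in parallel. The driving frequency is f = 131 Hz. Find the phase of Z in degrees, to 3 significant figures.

ω = 2πf = 823.1 rad/s
X_L = ωL = 89.7 Ω
X_C = 1/(ωC) = 31.2 Ω
Parallel: admittances add. Y = 1/R + 1/(jωL) + jωC
Y = (0.110 + j0.0210) S
|Y| = 0.112 S → |Z| = 1/|Y| = 8.95 Ω, ∠Z = −∠Y = -10.8°

-10.8°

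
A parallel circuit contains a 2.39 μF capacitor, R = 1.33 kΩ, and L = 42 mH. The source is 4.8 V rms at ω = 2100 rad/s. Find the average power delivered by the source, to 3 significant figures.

17.3 mW

X_L = ωL = 88.2 Ω
X_C = 1/(ωC) = 199 Ω
Parallel: admittances add. Y = 1/R + 1/(jωL) + jωC
Y = (0.000752 − j0.00632) S
|Y| = 0.00636 S → |Z| = 1/|Y| = 157 Ω, ∠Z = −∠Y = 83.2°
I = V/|Z| = 30.5 mA
P = VI cos φ = 4.8 × 0.0305 × cos(83.2°) = 17.3 mW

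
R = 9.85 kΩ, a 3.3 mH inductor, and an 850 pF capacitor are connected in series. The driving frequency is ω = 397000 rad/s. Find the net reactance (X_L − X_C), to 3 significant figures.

-1650 Ω

X_L = ωL = 1310 Ω
X_C = 1/(ωC) = 2960 Ω
X = 1310 − 2960 = -1650 Ω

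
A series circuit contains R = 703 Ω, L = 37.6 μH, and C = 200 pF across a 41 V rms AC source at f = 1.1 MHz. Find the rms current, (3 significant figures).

ω = 2πf = 6.912e+06 rad/s
X_L = ωL = 260 Ω
X_C = 1/(ωC) = 723 Ω
Net reactance X = X_L − X_C = -464 Ω
Z = 703 − j464 Ω
|Z| = √(703² + 464²) = 842 Ω
I = V/|Z| = 41/842 = 48.7 mA

48.7 mA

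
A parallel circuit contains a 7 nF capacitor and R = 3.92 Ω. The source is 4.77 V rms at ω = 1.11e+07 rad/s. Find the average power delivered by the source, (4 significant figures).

5.804 W

X_C = 1/(ωC) = 12.87 Ω
Parallel: admittances add. Y = 1/R + jωC
Y = (0.2551 + j0.07770) S
|Y| = 0.2667 S → |Z| = 1/|Y| = 3.750 Ω, ∠Z = −∠Y = -16.94°
I = V/|Z| = 1.272 A
P = VI cos φ = 4.77 × 1.272 × cos(-16.94°) = 5.804 W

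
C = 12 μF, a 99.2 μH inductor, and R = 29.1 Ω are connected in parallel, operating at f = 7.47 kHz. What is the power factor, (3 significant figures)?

0.0981

ω = 2πf = 46940 rad/s
X_L = ωL = 4.66 Ω
X_C = 1/(ωC) = 1.78 Ω
Parallel: admittances add. Y = 1/R + 1/(jωL) + jωC
Y = (0.0344 + j0.348) S
|Y| = 0.350 S → |Z| = 1/|Y| = 2.86 Ω, ∠Z = −∠Y = -84.4°
cos φ = cos(-84.4°) = 0.0981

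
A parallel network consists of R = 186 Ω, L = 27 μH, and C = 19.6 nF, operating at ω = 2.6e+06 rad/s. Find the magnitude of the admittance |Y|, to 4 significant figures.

37.11 mS

X_L = ωL = 70.20 Ω
X_C = 1/(ωC) = 19.62 Ω
Parallel: admittances add. Y = 1/R + 1/(jωL) + jωC
Y = (0.005376 + j0.03671) S
|Y| = 0.03711 S → |Z| = 1/|Y| = 26.95 Ω, ∠Z = −∠Y = -81.67°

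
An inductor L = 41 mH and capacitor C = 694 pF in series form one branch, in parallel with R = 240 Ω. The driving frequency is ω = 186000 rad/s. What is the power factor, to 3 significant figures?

X_L = ωL = 7630 Ω
X_C = 1/(ωC) = 7750 Ω
Branch 1: Z₁ = R = 240 Ω
Branch 2 (series LC): Z₂ = j(X_L − X_C) = −j121 Ω
Parallel: Z = Z₁Z₂/(Z₁+Z₂), |Z| = 108 Ω, ∠Z = -63.3°
cos φ = cos(-63.3°) = 0.450

0.450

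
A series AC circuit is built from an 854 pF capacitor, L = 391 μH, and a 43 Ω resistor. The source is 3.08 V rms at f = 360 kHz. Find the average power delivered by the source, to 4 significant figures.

2.992 mW

ω = 2πf = 2.262e+06 rad/s
X_L = ωL = 884.4 Ω
X_C = 1/(ωC) = 517.7 Ω
Net reactance X = X_L − X_C = 366.7 Ω
Z = 43.00 + j366.7 Ω
|Z| = √(43.00² + 366.7²) = 369.3 Ω
∠Z = arctan(366.7/43.00) = 83.31°
I = V/|Z| = 8.341 mA
P = VI cos φ = 3.08 × 0.008341 × cos(83.31°) = 2.992 mW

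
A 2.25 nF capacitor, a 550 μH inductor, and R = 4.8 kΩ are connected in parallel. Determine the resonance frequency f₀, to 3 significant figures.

ω₀ = 1/√(LC) = 1/√(0.00055 × 2.25e-09) = 898900 rad/s
f₀ = ω₀/(2π) = 143 kHz

143 kHz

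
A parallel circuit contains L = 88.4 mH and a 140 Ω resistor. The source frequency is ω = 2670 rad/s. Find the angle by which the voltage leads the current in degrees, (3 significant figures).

30.7°

X_L = ωL = 236 Ω
Parallel: admittances add. Y = 1/R + 1/(jωL)
Y = (0.00714 − j0.00424) S
|Y| = 0.00830 S → |Z| = 1/|Y| = 120 Ω, ∠Z = −∠Y = 30.7°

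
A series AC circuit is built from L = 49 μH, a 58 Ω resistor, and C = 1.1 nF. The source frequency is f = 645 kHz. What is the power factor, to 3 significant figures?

0.914

ω = 2πf = 4.053e+06 rad/s
X_L = ωL = 199 Ω
X_C = 1/(ωC) = 224 Ω
Net reactance X = X_L − X_C = -25.7 Ω
Z = 58.0 − j25.7 Ω
|Z| = √(58.0² + 25.7²) = 63.5 Ω
∠Z = arctan(-25.7/58.0) = -23.9°
cos φ = cos(-23.9°) = 0.914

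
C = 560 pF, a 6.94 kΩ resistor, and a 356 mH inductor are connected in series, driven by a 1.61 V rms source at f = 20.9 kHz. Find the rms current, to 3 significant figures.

47.5 μA

ω = 2πf = 131300 rad/s
X_L = ωL = 46700 Ω
X_C = 1/(ωC) = 13600 Ω
Net reactance X = X_L − X_C = 33200 Ω
Z = 6940 + j33200 Ω
|Z| = √(6940² + 33200²) = 33900 Ω
I = V/|Z| = 1.61/33900 = 47.5 μA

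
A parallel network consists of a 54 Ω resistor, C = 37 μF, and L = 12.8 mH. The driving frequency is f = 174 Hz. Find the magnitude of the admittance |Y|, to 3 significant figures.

ω = 2πf = 1093 rad/s
X_L = ωL = 14.0 Ω
X_C = 1/(ωC) = 24.7 Ω
Parallel: admittances add. Y = 1/R + 1/(jωL) + jωC
Y = (0.0185 − j0.0310) S
|Y| = 0.0361 S → |Z| = 1/|Y| = 27.7 Ω, ∠Z = −∠Y = 59.2°

36.1 mS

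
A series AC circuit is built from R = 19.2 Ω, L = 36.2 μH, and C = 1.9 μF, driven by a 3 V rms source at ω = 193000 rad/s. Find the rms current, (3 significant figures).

153 mA

X_L = ωL = 6.99 Ω
X_C = 1/(ωC) = 2.73 Ω
Net reactance X = X_L − X_C = 4.26 Ω
Z = 19.2 + j4.26 Ω
|Z| = √(19.2² + 4.26²) = 19.7 Ω
I = V/|Z| = 3/19.7 = 153 mA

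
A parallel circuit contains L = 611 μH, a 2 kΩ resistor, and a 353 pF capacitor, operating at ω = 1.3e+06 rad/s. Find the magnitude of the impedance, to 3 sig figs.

X_L = ωL = 794 Ω
X_C = 1/(ωC) = 2180 Ω
Parallel: admittances add. Y = 1/R + 1/(jωL) + jωC
Y = (0.000500 − j0.000800) S
|Y| = 0.000943 S → |Z| = 1/|Y| = 1060 Ω, ∠Z = −∠Y = 58.0°

1060 Ω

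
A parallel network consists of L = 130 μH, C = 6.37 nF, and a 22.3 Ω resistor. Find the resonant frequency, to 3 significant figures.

ω₀ = 1/√(LC) = 1/√(0.00013 × 6.37e-09) = 1.099e+06 rad/s
f₀ = ω₀/(2π) = 175 kHz

175 kHz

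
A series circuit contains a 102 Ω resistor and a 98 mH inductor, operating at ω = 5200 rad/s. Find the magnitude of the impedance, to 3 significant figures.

520 Ω

X_L = ωL = 510 Ω
Z = 102 + j510 Ω
|Z| = √(102² + 510²) = 520 Ω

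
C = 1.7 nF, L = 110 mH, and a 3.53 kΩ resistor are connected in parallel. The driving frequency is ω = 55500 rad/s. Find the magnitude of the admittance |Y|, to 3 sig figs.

X_L = ωL = 6100 Ω
X_C = 1/(ωC) = 10600 Ω
Parallel: admittances add. Y = 1/R + 1/(jωL) + jωC
Y = (0.000283 − j6.95e-05) S
|Y| = 0.000292 S → |Z| = 1/|Y| = 3430 Ω, ∠Z = −∠Y = 13.8°

292 μS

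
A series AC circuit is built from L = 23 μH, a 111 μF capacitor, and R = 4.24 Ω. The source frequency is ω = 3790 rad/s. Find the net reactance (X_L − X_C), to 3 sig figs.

-2.29 Ω

X_L = ωL = 0.0872 Ω
X_C = 1/(ωC) = 2.38 Ω
X = 0.0872 − 2.38 = -2.29 Ω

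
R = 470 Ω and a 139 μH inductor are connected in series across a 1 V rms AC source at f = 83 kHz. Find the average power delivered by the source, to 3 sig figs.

2.08 mW

ω = 2πf = 521500 rad/s
X_L = ωL = 72.5 Ω
Z = 470 + j72.5 Ω
|Z| = √(470² + 72.5²) = 476 Ω
∠Z = arctan(72.5/470) = 8.77°
I = V/|Z| = 2.10 mA
P = VI cos φ = 1 × 0.00210 × cos(8.77°) = 2.08 mW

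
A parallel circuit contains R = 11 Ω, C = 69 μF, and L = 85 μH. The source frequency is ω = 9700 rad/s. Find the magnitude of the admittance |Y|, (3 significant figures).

X_L = ωL = 0.825 Ω
X_C = 1/(ωC) = 1.49 Ω
Parallel: admittances add. Y = 1/R + 1/(jωL) + jωC
Y = (0.0909 − j0.544) S
|Y| = 0.551 S → |Z| = 1/|Y| = 1.81 Ω, ∠Z = −∠Y = 80.5°

551 mS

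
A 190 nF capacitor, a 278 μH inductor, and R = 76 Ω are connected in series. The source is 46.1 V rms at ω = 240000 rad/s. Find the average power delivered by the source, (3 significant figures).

20.8 W

X_L = ωL = 66.7 Ω
X_C = 1/(ωC) = 21.9 Ω
Net reactance X = X_L − X_C = 44.8 Ω
Z = 76.0 + j44.8 Ω
|Z| = √(76.0² + 44.8²) = 88.2 Ω
∠Z = arctan(44.8/76.0) = 30.5°
I = V/|Z| = 523 mA
P = VI cos φ = 46.1 × 0.523 × cos(30.5°) = 20.8 W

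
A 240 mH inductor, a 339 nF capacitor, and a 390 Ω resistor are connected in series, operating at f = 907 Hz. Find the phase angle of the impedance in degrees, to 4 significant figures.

65.36°

ω = 2πf = 5699 rad/s
X_L = ωL = 1368 Ω
X_C = 1/(ωC) = 517.6 Ω
Net reactance X = X_L − X_C = 850.1 Ω
Z = 390.0 + j850.1 Ω
|Z| = √(390.0² + 850.1²) = 935.3 Ω
∠Z = arctan(850.1/390.0) = 65.36°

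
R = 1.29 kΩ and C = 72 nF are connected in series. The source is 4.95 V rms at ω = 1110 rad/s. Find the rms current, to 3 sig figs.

X_C = 1/(ωC) = 12500 Ω
Z = 1290 − j12500 Ω
|Z| = √(1290² + 12500²) = 12600 Ω
I = V/|Z| = 4.95/12600 = 394 μA

394 μA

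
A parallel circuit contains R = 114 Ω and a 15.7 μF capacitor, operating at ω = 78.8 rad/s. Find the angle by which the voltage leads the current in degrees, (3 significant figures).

X_C = 1/(ωC) = 808 Ω
Parallel: admittances add. Y = 1/R + jωC
Y = (0.00877 + j0.00124) S
|Y| = 0.00886 S → |Z| = 1/|Y| = 113 Ω, ∠Z = −∠Y = -8.03°

-8.03°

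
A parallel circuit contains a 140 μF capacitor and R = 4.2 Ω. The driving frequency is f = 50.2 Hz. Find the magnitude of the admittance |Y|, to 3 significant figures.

242 mS

ω = 2πf = 315.4 rad/s
X_C = 1/(ωC) = 22.6 Ω
Parallel: admittances add. Y = 1/R + jωC
Y = (0.238 + j0.0442) S
|Y| = 0.242 S → |Z| = 1/|Y| = 4.13 Ω, ∠Z = −∠Y = -10.5°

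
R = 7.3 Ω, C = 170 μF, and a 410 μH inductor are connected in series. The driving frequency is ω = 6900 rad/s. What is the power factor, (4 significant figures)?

X_L = ωL = 2.829 Ω
X_C = 1/(ωC) = 0.8525 Ω
Net reactance X = X_L − X_C = 1.976 Ω
Z = 7.300 + j1.976 Ω
|Z| = √(7.300² + 1.976²) = 7.563 Ω
∠Z = arctan(1.976/7.300) = 15.15°
cos φ = cos(15.15°) = 0.9652

0.9652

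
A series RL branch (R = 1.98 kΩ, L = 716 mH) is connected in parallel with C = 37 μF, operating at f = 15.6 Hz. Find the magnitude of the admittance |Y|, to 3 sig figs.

ω = 2πf = 98.02 rad/s
X_L = ωL = 70.2 Ω
X_C = 1/(ωC) = 276 Ω
Branch 1 (R+jX_L): Z₁ = 1980 + j70.2 Ω, |Z₁| = 1980 Ω
Branch 2 (−jX_C): Z₂ = −j276 Ω
Parallel: Z = Z₁Z₂/(Z₁+Z₂), |Z| = 274 Ω, ∠Z = -82.0°
|Y| = 1/|Z| = 3.64 mS

3.64 mS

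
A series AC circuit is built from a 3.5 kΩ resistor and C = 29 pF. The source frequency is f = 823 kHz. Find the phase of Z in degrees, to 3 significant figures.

ω = 2πf = 5.171e+06 rad/s
X_C = 1/(ωC) = 6670 Ω
Z = 3500 − j6670 Ω
|Z| = √(3500² + 6670²) = 7530 Ω
∠Z = arctan(-6670/3500) = -62.3°

-62.3°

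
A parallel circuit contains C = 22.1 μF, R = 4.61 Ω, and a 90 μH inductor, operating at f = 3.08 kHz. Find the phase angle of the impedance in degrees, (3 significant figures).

ω = 2πf = 19350 rad/s
X_L = ωL = 1.74 Ω
X_C = 1/(ωC) = 2.34 Ω
Parallel: admittances add. Y = 1/R + 1/(jωL) + jωC
Y = (0.217 − j0.146) S
|Y| = 0.262 S → |Z| = 1/|Y| = 3.82 Ω, ∠Z = −∠Y = 34.0°

34.0°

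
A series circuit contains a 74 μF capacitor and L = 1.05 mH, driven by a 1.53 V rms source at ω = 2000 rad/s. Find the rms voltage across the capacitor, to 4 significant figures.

X_L = ωL = 2.100 Ω
X_C = 1/(ωC) = 6.757 Ω
Net reactance X = X_L − X_C = -4.657 Ω
Z = − j4.657 Ω
|Z| = √(0² + 4.657²) = 4.657 Ω
I = V/|Z| = 328.6 mA
V_C = I·|Z_C| = 0.3286 × 6.757 = 2.220 V

2.220 V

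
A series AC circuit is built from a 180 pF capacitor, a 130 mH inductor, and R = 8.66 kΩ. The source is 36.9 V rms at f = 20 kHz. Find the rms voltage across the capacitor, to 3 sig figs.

ω = 2πf = 125700 rad/s
X_L = ωL = 16300 Ω
X_C = 1/(ωC) = 44200 Ω
Net reactance X = X_L − X_C = -27900 Ω
Z = 8660 − j27900 Ω
|Z| = √(8660² + 27900²) = 29200 Ω
I = V/|Z| = 1.26 mA
V_C = I·|Z_C| = 0.00126 × 44200 = 55.9 V

55.9 V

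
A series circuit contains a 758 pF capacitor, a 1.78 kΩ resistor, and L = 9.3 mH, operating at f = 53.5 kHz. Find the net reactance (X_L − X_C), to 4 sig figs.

-798.4 Ω

ω = 2πf = 336200 rad/s
X_L = ωL = 3126 Ω
X_C = 1/(ωC) = 3925 Ω
X = 3126 − 3925 = -798.4 Ω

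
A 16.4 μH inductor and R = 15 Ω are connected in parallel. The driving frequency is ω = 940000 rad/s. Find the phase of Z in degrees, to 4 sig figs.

44.22°

X_L = ωL = 15.42 Ω
Parallel: admittances add. Y = 1/R + 1/(jωL)
Y = (0.06667 − j0.06487) S
|Y| = 0.09302 S → |Z| = 1/|Y| = 10.75 Ω, ∠Z = −∠Y = 44.22°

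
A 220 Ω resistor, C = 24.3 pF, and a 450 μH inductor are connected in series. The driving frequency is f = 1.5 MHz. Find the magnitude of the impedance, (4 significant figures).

ω = 2πf = 9.425e+06 rad/s
X_L = ωL = 4241 Ω
X_C = 1/(ωC) = 4366 Ω
Net reactance X = X_L − X_C = -125.2 Ω
Z = 220.0 − j125.2 Ω
|Z| = √(220.0² + 125.2²) = 253.2 Ω

253.2 Ω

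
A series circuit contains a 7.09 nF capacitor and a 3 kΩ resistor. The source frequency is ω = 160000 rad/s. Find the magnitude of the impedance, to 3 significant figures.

3130 Ω

X_C = 1/(ωC) = 882 Ω
Z = 3000 − j882 Ω
|Z| = √(3000² + 882²) = 3130 Ω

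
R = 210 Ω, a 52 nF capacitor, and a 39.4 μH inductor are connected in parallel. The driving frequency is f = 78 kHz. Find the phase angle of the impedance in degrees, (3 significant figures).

ω = 2πf = 490100 rad/s
X_L = ωL = 19.3 Ω
X_C = 1/(ωC) = 39.2 Ω
Parallel: admittances add. Y = 1/R + 1/(jωL) + jωC
Y = (0.00476 − j0.0263) S
|Y| = 0.0267 S → |Z| = 1/|Y| = 37.4 Ω, ∠Z = −∠Y = 79.7°

79.7°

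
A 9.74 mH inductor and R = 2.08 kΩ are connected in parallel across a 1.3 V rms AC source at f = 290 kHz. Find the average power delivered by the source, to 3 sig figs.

813 μW

ω = 2πf = 1.822e+06 rad/s
X_L = ωL = 17700 Ω
Parallel: admittances add. Y = 1/R + 1/(jωL)
Y = (0.000481 − j5.63e-05) S
|Y| = 0.000484 S → |Z| = 1/|Y| = 2070 Ω, ∠Z = −∠Y = 6.68°
I = V/|Z| = 629 μA
P = VI cos φ = 1.3 × 0.000629 × cos(6.68°) = 813 μW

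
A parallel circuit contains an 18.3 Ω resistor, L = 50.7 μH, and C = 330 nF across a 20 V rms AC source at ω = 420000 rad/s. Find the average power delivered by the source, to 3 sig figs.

21.9 W

X_L = ωL = 21.3 Ω
X_C = 1/(ωC) = 7.22 Ω
Parallel: admittances add. Y = 1/R + 1/(jωL) + jωC
Y = (0.0546 + j0.0916) S
|Y| = 0.107 S → |Z| = 1/|Y| = 9.37 Ω, ∠Z = −∠Y = -59.2°
I = V/|Z| = 2.13 A
P = VI cos φ = 20 × 2.13 × cos(-59.2°) = 21.9 W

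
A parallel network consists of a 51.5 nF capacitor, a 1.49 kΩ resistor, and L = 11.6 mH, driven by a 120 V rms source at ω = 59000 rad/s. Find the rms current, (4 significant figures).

205.7 mA

X_L = ωL = 684.4 Ω
X_C = 1/(ωC) = 329.1 Ω
Parallel: admittances add. Y = 1/R + 1/(jωL) + jωC
Y = (0.0006711 + j0.001577) S
|Y| = 0.001714 S → |Z| = 1/|Y| = 583.4 Ω, ∠Z = −∠Y = -66.95°
I = V/|Z| = 120/583.4 = 205.7 mA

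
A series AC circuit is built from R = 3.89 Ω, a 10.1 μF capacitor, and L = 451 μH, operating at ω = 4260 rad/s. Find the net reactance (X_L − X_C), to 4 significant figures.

-21.32 Ω

X_L = ωL = 1.921 Ω
X_C = 1/(ωC) = 23.24 Ω
X = 1.921 − 23.24 = -21.32 Ω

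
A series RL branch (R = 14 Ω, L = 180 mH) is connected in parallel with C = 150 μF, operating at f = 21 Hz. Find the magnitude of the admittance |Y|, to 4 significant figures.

21.69 mS

ω = 2πf = 131.9 rad/s
X_L = ωL = 23.75 Ω
X_C = 1/(ωC) = 50.53 Ω
Branch 1 (R+jX_L): Z₁ = 14.00 + j23.75 Ω, |Z₁| = 27.57 Ω
Branch 2 (−jX_C): Z₂ = −j50.53 Ω
Parallel: Z = Z₁Z₂/(Z₁+Z₂), |Z| = 46.10 Ω, ∠Z = 31.88°
|Y| = 1/|Z| = 21.69 mS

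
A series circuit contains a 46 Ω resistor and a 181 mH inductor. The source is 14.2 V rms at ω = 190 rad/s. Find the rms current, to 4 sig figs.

X_L = ωL = 34.39 Ω
Z = 46.00 + j34.39 Ω
|Z| = √(46.00² + 34.39²) = 57.43 Ω
I = V/|Z| = 14.2/57.43 = 247.2 mA

247.2 mA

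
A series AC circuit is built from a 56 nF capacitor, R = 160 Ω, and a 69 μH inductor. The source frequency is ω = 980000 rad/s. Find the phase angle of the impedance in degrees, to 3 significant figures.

X_L = ωL = 67.6 Ω
X_C = 1/(ωC) = 18.2 Ω
Net reactance X = X_L − X_C = 49.4 Ω
Z = 160 + j49.4 Ω
|Z| = √(160² + 49.4²) = 167 Ω
∠Z = arctan(49.4/160) = 17.2°

17.2°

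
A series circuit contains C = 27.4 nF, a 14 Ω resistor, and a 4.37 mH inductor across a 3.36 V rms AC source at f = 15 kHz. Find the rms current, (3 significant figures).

119 mA

ω = 2πf = 94250 rad/s
X_L = ωL = 412 Ω
X_C = 1/(ωC) = 387 Ω
Net reactance X = X_L − X_C = 24.6 Ω
Z = 14.0 + j24.6 Ω
|Z| = √(14.0² + 24.6²) = 28.3 Ω
I = V/|Z| = 3.36/28.3 = 119 mA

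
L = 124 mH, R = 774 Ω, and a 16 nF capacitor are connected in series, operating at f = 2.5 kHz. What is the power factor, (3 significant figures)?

0.356

ω = 2πf = 15710 rad/s
X_L = ωL = 1950 Ω
X_C = 1/(ωC) = 3980 Ω
Net reactance X = X_L − X_C = -2030 Ω
Z = 774 − j2030 Ω
|Z| = √(774² + 2030²) = 2170 Ω
∠Z = arctan(-2030/774) = -69.1°
cos φ = cos(-69.1°) = 0.356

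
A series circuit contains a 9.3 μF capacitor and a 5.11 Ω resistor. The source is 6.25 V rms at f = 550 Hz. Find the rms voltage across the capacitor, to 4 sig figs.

6.167 V

ω = 2πf = 3456 rad/s
X_C = 1/(ωC) = 31.12 Ω
Z = 5.110 − j31.12 Ω
|Z| = √(5.110² + 31.12²) = 31.53 Ω
I = V/|Z| = 198.2 mA
V_C = I·|Z_C| = 0.1982 × 31.12 = 6.167 V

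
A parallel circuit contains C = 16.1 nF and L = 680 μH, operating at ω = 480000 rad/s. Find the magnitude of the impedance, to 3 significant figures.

X_L = ωL = 326 Ω
X_C = 1/(ωC) = 129 Ω
Parallel: admittances add. Y = 1/(jωL) + jωC
Y = (0 + j0.00466) S
|Y| = 0.00466 S → |Z| = 1/|Y| = 214 Ω, ∠Z = −∠Y = -90.0°

214 Ω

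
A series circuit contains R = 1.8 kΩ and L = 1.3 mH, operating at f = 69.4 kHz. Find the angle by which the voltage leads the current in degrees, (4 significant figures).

ω = 2πf = 436100 rad/s
X_L = ωL = 566.9 Ω
Z = 1800 + j566.9 Ω
|Z| = √(1800² + 566.9²) = 1887 Ω
∠Z = arctan(566.9/1800) = 17.48°

17.48°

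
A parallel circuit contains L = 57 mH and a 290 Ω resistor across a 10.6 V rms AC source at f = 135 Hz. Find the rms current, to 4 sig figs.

ω = 2πf = 848.2 rad/s
X_L = ωL = 48.35 Ω
Parallel: admittances add. Y = 1/R + 1/(jωL)
Y = (0.003448 − j0.02068) S
|Y| = 0.02097 S → |Z| = 1/|Y| = 47.69 Ω, ∠Z = −∠Y = 80.53°
I = V/|Z| = 10.6/47.69 = 222.3 mA

222.3 mA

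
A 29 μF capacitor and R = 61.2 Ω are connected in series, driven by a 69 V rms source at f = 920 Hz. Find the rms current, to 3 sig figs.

1.12 A

ω = 2πf = 5781 rad/s
X_C = 1/(ωC) = 5.97 Ω
Z = 61.2 − j5.97 Ω
|Z| = √(61.2² + 5.97²) = 61.5 Ω
I = V/|Z| = 69/61.5 = 1.12 A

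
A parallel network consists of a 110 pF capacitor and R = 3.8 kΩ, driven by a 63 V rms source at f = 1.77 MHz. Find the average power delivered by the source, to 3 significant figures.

1.04 W

ω = 2πf = 1.112e+07 rad/s
X_C = 1/(ωC) = 817 Ω
Parallel: admittances add. Y = 1/R + jωC
Y = (0.000263 + j0.00122) S
|Y| = 0.00125 S → |Z| = 1/|Y| = 799 Ω, ∠Z = −∠Y = -77.9°
I = V/|Z| = 78.8 mA
P = VI cos φ = 63 × 0.0788 × cos(-77.9°) = 1.04 W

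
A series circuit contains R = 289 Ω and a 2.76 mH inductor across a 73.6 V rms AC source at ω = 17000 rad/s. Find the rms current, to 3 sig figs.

251 mA

X_L = ωL = 46.9 Ω
Z = 289 + j46.9 Ω
|Z| = √(289² + 46.9²) = 293 Ω
I = V/|Z| = 73.6/293 = 251 mA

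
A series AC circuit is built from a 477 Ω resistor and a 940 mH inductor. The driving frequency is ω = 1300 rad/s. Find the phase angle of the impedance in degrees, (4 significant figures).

X_L = ωL = 1222 Ω
Z = 477.0 + j1222 Ω
|Z| = √(477.0² + 1222²) = 1312 Ω
∠Z = arctan(1222/477.0) = 68.68°

68.68°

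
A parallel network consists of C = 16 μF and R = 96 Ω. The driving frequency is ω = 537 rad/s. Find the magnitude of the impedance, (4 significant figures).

74.06 Ω

X_C = 1/(ωC) = 116.4 Ω
Parallel: admittances add. Y = 1/R + jωC
Y = (0.01042 + j0.008592) S
|Y| = 0.01350 S → |Z| = 1/|Y| = 74.06 Ω, ∠Z = −∠Y = -39.52°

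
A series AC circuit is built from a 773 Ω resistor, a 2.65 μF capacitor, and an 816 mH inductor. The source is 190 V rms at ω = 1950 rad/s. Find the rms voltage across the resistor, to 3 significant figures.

X_L = ωL = 1590 Ω
X_C = 1/(ωC) = 194 Ω
Net reactance X = X_L − X_C = 1400 Ω
Z = 773 + j1400 Ω
|Z| = √(773² + 1400²) = 1600 Ω
I = V/|Z| = 119 mA
V_R = I·|Z_R| = 0.119 × 773 = 92.0 V

92.0 V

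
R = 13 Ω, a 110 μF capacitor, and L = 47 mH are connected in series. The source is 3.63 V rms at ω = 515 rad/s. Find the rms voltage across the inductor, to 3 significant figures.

X_L = ωL = 24.2 Ω
X_C = 1/(ωC) = 17.7 Ω
Net reactance X = X_L − X_C = 6.55 Ω
Z = 13.0 + j6.55 Ω
|Z| = √(13.0² + 6.55²) = 14.6 Ω
I = V/|Z| = 249 mA
V_L = I·|Z_L| = 0.249 × 24.2 = 6.04 V

6.04 V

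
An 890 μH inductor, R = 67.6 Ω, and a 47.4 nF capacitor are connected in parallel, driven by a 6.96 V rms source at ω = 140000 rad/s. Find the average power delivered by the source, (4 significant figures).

X_L = ωL = 124.6 Ω
X_C = 1/(ωC) = 150.7 Ω
Parallel: admittances add. Y = 1/R + 1/(jωL) + jωC
Y = (0.01479 − j0.001390) S
|Y| = 0.01486 S → |Z| = 1/|Y| = 67.30 Ω, ∠Z = −∠Y = 5.367°
I = V/|Z| = 103.4 mA
P = VI cos φ = 6.96 × 0.1034 × cos(5.367°) = 716.6 mW

716.6 mW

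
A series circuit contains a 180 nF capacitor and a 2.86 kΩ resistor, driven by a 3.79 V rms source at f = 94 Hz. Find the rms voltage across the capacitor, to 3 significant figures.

ω = 2πf = 590.6 rad/s
X_C = 1/(ωC) = 9410 Ω
Z = 2860 − j9410 Ω
|Z| = √(2860² + 9410²) = 9830 Ω
I = V/|Z| = 385 μA
V_C = I·|Z_C| = 0.000385 × 9410 = 3.63 V

3.63 V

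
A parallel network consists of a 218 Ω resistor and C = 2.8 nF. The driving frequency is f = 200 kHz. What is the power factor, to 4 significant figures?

ω = 2πf = 1.257e+06 rad/s
X_C = 1/(ωC) = 284.2 Ω
Parallel: admittances add. Y = 1/R + jωC
Y = (0.004587 + j0.003519) S
|Y| = 0.005781 S → |Z| = 1/|Y| = 173.0 Ω, ∠Z = −∠Y = -37.49°
cos φ = cos(-37.49°) = 0.7935

0.7935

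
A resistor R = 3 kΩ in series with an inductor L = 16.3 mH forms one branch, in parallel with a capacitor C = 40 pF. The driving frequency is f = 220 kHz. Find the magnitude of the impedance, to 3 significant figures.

76700 Ω

ω = 2πf = 1.382e+06 rad/s
X_L = ωL = 22500 Ω
X_C = 1/(ωC) = 18100 Ω
Branch 1 (R+jX_L): Z₁ = 3000 + j22500 Ω, |Z₁| = 22700 Ω
Branch 2 (−jX_C): Z₂ = −j18100 Ω
Parallel: Z = Z₁Z₂/(Z₁+Z₂), |Z| = 76700 Ω, ∠Z = -63.6°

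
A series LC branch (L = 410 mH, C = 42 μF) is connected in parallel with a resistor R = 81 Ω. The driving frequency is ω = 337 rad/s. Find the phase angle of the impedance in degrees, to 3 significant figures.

50.2°

X_L = ωL = 138 Ω
X_C = 1/(ωC) = 70.7 Ω
Branch 1: Z₁ = R = 81.0 Ω
Branch 2 (series LC): Z₂ = j(X_L − X_C) = j67.5 Ω
Parallel: Z = Z₁Z₂/(Z₁+Z₂), |Z| = 51.9 Ω, ∠Z = 50.2°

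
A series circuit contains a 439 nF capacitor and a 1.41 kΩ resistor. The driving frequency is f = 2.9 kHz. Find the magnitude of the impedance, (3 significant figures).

ω = 2πf = 18220 rad/s
X_C = 1/(ωC) = 125 Ω
Z = 1410 − j125 Ω
|Z| = √(1410² + 125²) = 1420 Ω

1420 Ω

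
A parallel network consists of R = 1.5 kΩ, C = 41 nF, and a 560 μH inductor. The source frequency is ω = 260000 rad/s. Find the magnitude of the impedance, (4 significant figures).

259.7 Ω

X_L = ωL = 145.6 Ω
X_C = 1/(ωC) = 93.81 Ω
Parallel: admittances add. Y = 1/R + 1/(jωL) + jωC
Y = (0.0006667 + j0.003792) S
|Y| = 0.003850 S → |Z| = 1/|Y| = 259.7 Ω, ∠Z = −∠Y = -80.03°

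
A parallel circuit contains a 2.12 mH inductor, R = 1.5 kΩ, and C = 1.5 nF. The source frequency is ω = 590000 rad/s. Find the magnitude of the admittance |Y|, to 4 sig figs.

672.1 μS

X_L = ωL = 1251 Ω
X_C = 1/(ωC) = 1130 Ω
Parallel: admittances add. Y = 1/R + 1/(jωL) + jωC
Y = (0.0006667 + j8.551e-05) S
|Y| = 0.0006721 S → |Z| = 1/|Y| = 1488 Ω, ∠Z = −∠Y = -7.309°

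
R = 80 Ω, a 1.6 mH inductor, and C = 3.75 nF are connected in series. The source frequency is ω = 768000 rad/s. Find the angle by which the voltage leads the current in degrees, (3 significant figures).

84.8°

X_L = ωL = 1230 Ω
X_C = 1/(ωC) = 347 Ω
Net reactance X = X_L − X_C = 882 Ω
Z = 80.0 + j882 Ω
|Z| = √(80.0² + 882²) = 885 Ω
∠Z = arctan(882/80.0) = 84.8°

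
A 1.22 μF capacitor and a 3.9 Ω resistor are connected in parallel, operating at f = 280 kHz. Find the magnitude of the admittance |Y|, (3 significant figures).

2.16 S

ω = 2πf = 1.759e+06 rad/s
X_C = 1/(ωC) = 0.466 Ω
Parallel: admittances add. Y = 1/R + jωC
Y = (0.256 + j2.15) S
|Y| = 2.16 S → |Z| = 1/|Y| = 0.463 Ω, ∠Z = −∠Y = -83.2°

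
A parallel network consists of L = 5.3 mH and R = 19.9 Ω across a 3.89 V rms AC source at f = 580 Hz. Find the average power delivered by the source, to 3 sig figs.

ω = 2πf = 3644 rad/s
X_L = ωL = 19.3 Ω
Parallel: admittances add. Y = 1/R + 1/(jωL)
Y = (0.0503 − j0.0518) S
|Y| = 0.0722 S → |Z| = 1/|Y| = 13.9 Ω, ∠Z = −∠Y = 45.9°
I = V/|Z| = 281 mA
P = VI cos φ = 3.89 × 0.281 × cos(45.9°) = 760 mW

760 mW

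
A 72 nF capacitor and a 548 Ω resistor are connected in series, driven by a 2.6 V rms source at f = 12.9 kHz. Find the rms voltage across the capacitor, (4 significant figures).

ω = 2πf = 81050 rad/s
X_C = 1/(ωC) = 171.4 Ω
Z = 548.0 − j171.4 Ω
|Z| = √(548.0² + 171.4²) = 574.2 Ω
I = V/|Z| = 4.528 mA
V_C = I·|Z_C| = 0.004528 × 171.4 = 0.7760 V

0.7760 V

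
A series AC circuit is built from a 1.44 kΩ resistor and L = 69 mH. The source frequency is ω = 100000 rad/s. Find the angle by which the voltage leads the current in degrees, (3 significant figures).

X_L = ωL = 6900 Ω
Z = 1440 + j6900 Ω
|Z| = √(1440² + 6900²) = 7050 Ω
∠Z = arctan(6900/1440) = 78.2°

78.2°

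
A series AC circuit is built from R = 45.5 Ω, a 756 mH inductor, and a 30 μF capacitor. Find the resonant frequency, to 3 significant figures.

33.4 Hz

ω₀ = 1/√(LC) = 1/√(0.756 × 3e-05) = 210.0 rad/s
f₀ = ω₀/(2π) = 33.4 Hz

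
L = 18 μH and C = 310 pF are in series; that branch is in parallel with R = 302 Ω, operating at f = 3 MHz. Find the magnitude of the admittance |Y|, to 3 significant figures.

ω = 2πf = 1.885e+07 rad/s
X_L = ωL = 339 Ω
X_C = 1/(ωC) = 171 Ω
Branch 1: Z₁ = R = 302 Ω
Branch 2 (series LC): Z₂ = j(X_L − X_C) = j168 Ω
Parallel: Z = Z₁Z₂/(Z₁+Z₂), |Z| = 147 Ω, ∠Z = 60.9°
|Y| = 1/|Z| = 6.81 mS

6.81 mS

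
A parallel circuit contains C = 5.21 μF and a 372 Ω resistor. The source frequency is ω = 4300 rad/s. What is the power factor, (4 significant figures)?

X_C = 1/(ωC) = 44.64 Ω
Parallel: admittances add. Y = 1/R + jωC
Y = (0.002688 + j0.02240) S
|Y| = 0.02256 S → |Z| = 1/|Y| = 44.32 Ω, ∠Z = −∠Y = -83.16°
cos φ = cos(-83.16°) = 0.1191

0.1191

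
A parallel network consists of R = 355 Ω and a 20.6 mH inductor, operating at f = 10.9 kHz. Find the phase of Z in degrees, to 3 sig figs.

14.1°

ω = 2πf = 68490 rad/s
X_L = ωL = 1410 Ω
Parallel: admittances add. Y = 1/R + 1/(jωL)
Y = (0.00282 − j0.000709) S
|Y| = 0.00290 S → |Z| = 1/|Y| = 344 Ω, ∠Z = −∠Y = 14.1°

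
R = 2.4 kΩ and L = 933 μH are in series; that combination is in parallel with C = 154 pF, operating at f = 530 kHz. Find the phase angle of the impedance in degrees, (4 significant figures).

ω = 2πf = 3.33e+06 rad/s
X_L = ωL = 3107 Ω
X_C = 1/(ωC) = 1950 Ω
Branch 1 (R+jX_L): Z₁ = 2400 + j3107 Ω, |Z₁| = 3926 Ω
Branch 2 (−jX_C): Z₂ = −j1950 Ω
Parallel: Z = Z₁Z₂/(Z₁+Z₂), |Z| = 2873 Ω, ∠Z = -63.42°

-63.42°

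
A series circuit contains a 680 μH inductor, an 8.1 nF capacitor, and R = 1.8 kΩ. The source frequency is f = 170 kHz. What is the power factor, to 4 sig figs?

ω = 2πf = 1.068e+06 rad/s
X_L = ωL = 726.3 Ω
X_C = 1/(ωC) = 115.6 Ω
Net reactance X = X_L − X_C = 610.8 Ω
Z = 1800 + j610.8 Ω
|Z| = √(1800² + 610.8²) = 1901 Ω
∠Z = arctan(610.8/1800) = 18.74°
cos φ = cos(18.74°) = 0.9470

0.9470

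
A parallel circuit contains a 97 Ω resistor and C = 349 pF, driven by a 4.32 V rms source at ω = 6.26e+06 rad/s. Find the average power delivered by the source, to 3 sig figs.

192 mW

X_C = 1/(ωC) = 458 Ω
Parallel: admittances add. Y = 1/R + jωC
Y = (0.0103 + j0.00218) S
|Y| = 0.0105 S → |Z| = 1/|Y| = 94.9 Ω, ∠Z = −∠Y = -12.0°
I = V/|Z| = 45.5 mA
P = VI cos φ = 4.32 × 0.0455 × cos(-12.0°) = 192 mW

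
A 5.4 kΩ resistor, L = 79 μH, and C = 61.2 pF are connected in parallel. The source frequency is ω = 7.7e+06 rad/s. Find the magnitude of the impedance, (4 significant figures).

X_L = ωL = 608.3 Ω
X_C = 1/(ωC) = 2122 Ω
Parallel: admittances add. Y = 1/R + 1/(jωL) + jωC
Y = (0.0001852 − j0.001173) S
|Y| = 0.001187 S → |Z| = 1/|Y| = 842.3 Ω, ∠Z = −∠Y = 81.03°

842.3 Ω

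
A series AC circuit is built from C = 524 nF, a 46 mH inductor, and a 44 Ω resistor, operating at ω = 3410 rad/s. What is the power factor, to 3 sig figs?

X_L = ωL = 157 Ω
X_C = 1/(ωC) = 560 Ω
Net reactance X = X_L − X_C = -403 Ω
Z = 44.0 − j403 Ω
|Z| = √(44.0² + 403²) = 405 Ω
∠Z = arctan(-403/44.0) = -83.8°
cos φ = cos(-83.8°) = 0.109

0.109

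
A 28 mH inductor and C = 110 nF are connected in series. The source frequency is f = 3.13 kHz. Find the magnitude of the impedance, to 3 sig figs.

ω = 2πf = 19670 rad/s
X_L = ωL = 551 Ω
X_C = 1/(ωC) = 462 Ω
Net reactance X = X_L − X_C = 88.4 Ω
Z = j88.4 Ω
|Z| = √(0² + 88.4²) = 88.4 Ω

88.4 Ω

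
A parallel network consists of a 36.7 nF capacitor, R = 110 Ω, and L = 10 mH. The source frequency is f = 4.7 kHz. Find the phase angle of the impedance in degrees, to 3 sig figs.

ω = 2πf = 29530 rad/s
X_L = ωL = 295 Ω
X_C = 1/(ωC) = 923 Ω
Parallel: admittances add. Y = 1/R + 1/(jωL) + jωC
Y = (0.00909 − j0.00230) S
|Y| = 0.00938 S → |Z| = 1/|Y| = 107 Ω, ∠Z = −∠Y = 14.2°

14.2°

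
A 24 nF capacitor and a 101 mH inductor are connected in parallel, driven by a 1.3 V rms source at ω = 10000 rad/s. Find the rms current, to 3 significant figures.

975 μA

X_L = ωL = 1010 Ω
X_C = 1/(ωC) = 4170 Ω
Parallel: admittances add. Y = 1/(jωL) + jωC
Y = (0 − j0.000750) S
|Y| = 0.000750 S → |Z| = 1/|Y| = 1330 Ω, ∠Z = −∠Y = 90.0°
I = V/|Z| = 1.3/1330 = 975 μA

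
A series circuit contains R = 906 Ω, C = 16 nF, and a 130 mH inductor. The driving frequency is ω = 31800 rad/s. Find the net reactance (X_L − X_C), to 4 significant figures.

2169 Ω

X_L = ωL = 4134 Ω
X_C = 1/(ωC) = 1965 Ω
X = 4134 − 1965 = 2169 Ω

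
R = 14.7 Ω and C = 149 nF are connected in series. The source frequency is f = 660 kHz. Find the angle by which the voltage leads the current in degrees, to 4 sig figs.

ω = 2πf = 4.147e+06 rad/s
X_C = 1/(ωC) = 1.618 Ω
Z = 14.70 − j1.618 Ω
|Z| = √(14.70² + 1.618²) = 14.79 Ω
∠Z = arctan(-1.618/14.70) = -6.283°

-6.283°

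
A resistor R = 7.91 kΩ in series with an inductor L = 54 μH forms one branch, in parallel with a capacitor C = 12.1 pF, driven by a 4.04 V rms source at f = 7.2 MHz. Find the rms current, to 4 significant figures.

2.119 mA

ω = 2πf = 4.524e+07 rad/s
X_L = ωL = 2443 Ω
X_C = 1/(ωC) = 1827 Ω
Branch 1 (R+jX_L): Z₁ = 7910 + j2443 Ω, |Z₁| = 8279 Ω
Branch 2 (−jX_C): Z₂ = −j1827 Ω
Parallel: Z = Z₁Z₂/(Z₁+Z₂), |Z| = 1906 Ω, ∠Z = -77.29°
I = V/|Z| = 4.04/1906 = 2.119 mA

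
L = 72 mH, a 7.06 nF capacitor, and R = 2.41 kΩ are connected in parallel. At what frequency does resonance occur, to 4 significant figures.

7.059 kHz

ω₀ = 1/√(LC) = 1/√(0.072 × 7.06e-09) = 44350 rad/s
f₀ = ω₀/(2π) = 7.059 kHz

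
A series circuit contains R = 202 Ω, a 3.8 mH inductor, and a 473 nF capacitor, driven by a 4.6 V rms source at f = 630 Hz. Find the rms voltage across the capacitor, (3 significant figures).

ω = 2πf = 3958 rad/s
X_L = ωL = 15.0 Ω
X_C = 1/(ωC) = 534 Ω
Net reactance X = X_L − X_C = -519 Ω
Z = 202 − j519 Ω
|Z| = √(202² + 519²) = 557 Ω
I = V/|Z| = 8.26 mA
V_C = I·|Z_C| = 0.00826 × 534 = 4.41 V

4.41 V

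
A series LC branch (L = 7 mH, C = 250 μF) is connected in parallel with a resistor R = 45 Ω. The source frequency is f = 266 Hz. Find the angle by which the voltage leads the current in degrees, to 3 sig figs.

78.3°

ω = 2πf = 1671 rad/s
X_L = ωL = 11.7 Ω
X_C = 1/(ωC) = 2.39 Ω
Branch 1: Z₁ = R = 45.0 Ω
Branch 2 (series LC): Z₂ = j(X_L − X_C) = j9.31 Ω
Parallel: Z = Z₁Z₂/(Z₁+Z₂), |Z| = 9.11 Ω, ∠Z = 78.3°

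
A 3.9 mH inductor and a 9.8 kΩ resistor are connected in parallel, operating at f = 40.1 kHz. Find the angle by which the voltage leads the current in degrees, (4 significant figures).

84.27°

ω = 2πf = 252000 rad/s
X_L = ωL = 982.6 Ω
Parallel: admittances add. Y = 1/R + 1/(jωL)
Y = (0.0001020 − j0.001018) S
|Y| = 0.001023 S → |Z| = 1/|Y| = 977.7 Ω, ∠Z = −∠Y = 84.27°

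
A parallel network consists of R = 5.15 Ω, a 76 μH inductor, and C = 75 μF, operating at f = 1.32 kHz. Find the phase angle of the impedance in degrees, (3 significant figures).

ω = 2πf = 8294 rad/s
X_L = ωL = 0.630 Ω
X_C = 1/(ωC) = 1.61 Ω
Parallel: admittances add. Y = 1/R + 1/(jωL) + jωC
Y = (0.194 − j0.964) S
|Y| = 0.984 S → |Z| = 1/|Y| = 1.02 Ω, ∠Z = −∠Y = 78.6°

78.6°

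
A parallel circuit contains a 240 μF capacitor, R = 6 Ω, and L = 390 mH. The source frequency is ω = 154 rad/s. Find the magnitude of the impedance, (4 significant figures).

X_L = ωL = 60.06 Ω
X_C = 1/(ωC) = 27.06 Ω
Parallel: admittances add. Y = 1/R + 1/(jωL) + jωC
Y = (0.1667 + j0.02031) S
|Y| = 0.1679 S → |Z| = 1/|Y| = 5.956 Ω, ∠Z = −∠Y = -6.948°

5.956 Ω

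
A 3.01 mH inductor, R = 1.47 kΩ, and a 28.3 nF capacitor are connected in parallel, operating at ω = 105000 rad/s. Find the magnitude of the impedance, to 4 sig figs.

X_L = ωL = 316.1 Ω
X_C = 1/(ωC) = 336.5 Ω
Parallel: admittances add. Y = 1/R + 1/(jωL) + jωC
Y = (0.0006803 − j0.0001926) S
|Y| = 0.0007070 S → |Z| = 1/|Y| = 1414 Ω, ∠Z = −∠Y = 15.80°

1414 Ω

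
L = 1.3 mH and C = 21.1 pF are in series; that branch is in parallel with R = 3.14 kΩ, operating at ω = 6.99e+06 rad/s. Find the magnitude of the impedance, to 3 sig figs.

X_L = ωL = 9090 Ω
X_C = 1/(ωC) = 6780 Ω
Branch 1: Z₁ = R = 3140 Ω
Branch 2 (series LC): Z₂ = j(X_L − X_C) = j2310 Ω
Parallel: Z = Z₁Z₂/(Z₁+Z₂), |Z| = 1860 Ω, ∠Z = 53.7°

1860 Ω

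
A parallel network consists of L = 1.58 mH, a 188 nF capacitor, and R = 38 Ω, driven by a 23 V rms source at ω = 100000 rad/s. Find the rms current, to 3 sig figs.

X_L = ωL = 158 Ω
X_C = 1/(ωC) = 53.2 Ω
Parallel: admittances add. Y = 1/R + 1/(jωL) + jωC
Y = (0.0263 + j0.0125) S
|Y| = 0.0291 S → |Z| = 1/|Y| = 34.3 Ω, ∠Z = −∠Y = -25.4°
I = V/|Z| = 23/34.3 = 670 mA

670 mA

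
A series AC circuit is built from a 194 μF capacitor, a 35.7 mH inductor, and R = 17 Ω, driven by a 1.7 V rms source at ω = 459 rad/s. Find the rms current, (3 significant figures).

X_L = ωL = 16.4 Ω
X_C = 1/(ωC) = 11.2 Ω
Net reactance X = X_L − X_C = 5.16 Ω
Z = 17.0 + j5.16 Ω
|Z| = √(17.0² + 5.16²) = 17.8 Ω
I = V/|Z| = 1.7/17.8 = 95.7 mA

95.7 mA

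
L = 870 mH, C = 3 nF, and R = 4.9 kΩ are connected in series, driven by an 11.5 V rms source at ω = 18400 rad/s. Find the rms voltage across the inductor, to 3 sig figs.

X_L = ωL = 16000 Ω
X_C = 1/(ωC) = 18100 Ω
Net reactance X = X_L − X_C = -2110 Ω
Z = 4900 − j2110 Ω
|Z| = √(4900² + 2110²) = 5330 Ω
I = V/|Z| = 2.16 mA
V_L = I·|Z_L| = 0.00216 × 16000 = 34.5 V

34.5 V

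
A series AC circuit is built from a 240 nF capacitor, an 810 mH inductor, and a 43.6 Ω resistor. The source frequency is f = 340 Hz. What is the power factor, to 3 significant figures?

ω = 2πf = 2136 rad/s
X_L = ωL = 1730 Ω
X_C = 1/(ωC) = 1950 Ω
Net reactance X = X_L − X_C = -220 Ω
Z = 43.6 − j220 Ω
|Z| = √(43.6² + 220²) = 224 Ω
∠Z = arctan(-220/43.6) = -78.8°
cos φ = cos(-78.8°) = 0.194

0.194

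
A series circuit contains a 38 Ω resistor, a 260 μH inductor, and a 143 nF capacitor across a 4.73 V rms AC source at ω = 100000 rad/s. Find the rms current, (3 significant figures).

X_L = ωL = 26.0 Ω
X_C = 1/(ωC) = 69.9 Ω
Net reactance X = X_L − X_C = -43.9 Ω
Z = 38.0 − j43.9 Ω
|Z| = √(38.0² + 43.9²) = 58.1 Ω
I = V/|Z| = 4.73/58.1 = 81.4 mA

81.4 mA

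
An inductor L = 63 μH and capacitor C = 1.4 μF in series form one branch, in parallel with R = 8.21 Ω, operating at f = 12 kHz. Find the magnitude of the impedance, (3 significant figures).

4.09 Ω

ω = 2πf = 75400 rad/s
X_L = ωL = 4.75 Ω
X_C = 1/(ωC) = 9.47 Ω
Branch 1: Z₁ = R = 8.21 Ω
Branch 2 (series LC): Z₂ = j(X_L − X_C) = −j4.72 Ω
Parallel: Z = Z₁Z₂/(Z₁+Z₂), |Z| = 4.09 Ω, ∠Z = -60.1°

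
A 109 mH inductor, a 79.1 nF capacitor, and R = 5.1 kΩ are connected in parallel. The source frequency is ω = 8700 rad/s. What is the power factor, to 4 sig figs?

0.4719

X_L = ωL = 948.3 Ω
X_C = 1/(ωC) = 1453 Ω
Parallel: admittances add. Y = 1/R + 1/(jωL) + jωC
Y = (0.0001961 − j0.0003663) S
|Y| = 0.0004155 S → |Z| = 1/|Y| = 2407 Ω, ∠Z = −∠Y = 61.84°
cos φ = cos(61.84°) = 0.4719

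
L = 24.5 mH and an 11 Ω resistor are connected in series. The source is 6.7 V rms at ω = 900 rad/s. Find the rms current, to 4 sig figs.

X_L = ωL = 22.05 Ω
Z = 11.00 + j22.05 Ω
|Z| = √(11.00² + 22.05²) = 24.64 Ω
I = V/|Z| = 6.7/24.64 = 271.9 mA

271.9 mA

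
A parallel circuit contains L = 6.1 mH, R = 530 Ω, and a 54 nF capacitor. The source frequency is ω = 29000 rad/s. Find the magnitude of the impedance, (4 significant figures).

X_L = ωL = 176.9 Ω
X_C = 1/(ωC) = 638.6 Ω
Parallel: admittances add. Y = 1/R + 1/(jωL) + jωC
Y = (0.001887 − j0.004087) S
|Y| = 0.004501 S → |Z| = 1/|Y| = 222.2 Ω, ∠Z = −∠Y = 65.22°

222.2 Ω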